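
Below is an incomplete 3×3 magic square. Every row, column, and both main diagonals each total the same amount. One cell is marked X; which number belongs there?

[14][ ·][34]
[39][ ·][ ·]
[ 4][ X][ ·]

29

Column 1 is complete and sums to 57; that is the magic constant.
Row 1 must total 57; the given cells sum to 48, so (1,2) = 9.
The remaining cell in anti-diagonal is (2,2) = 57 − 38 = 19.
The remaining cell in row 2 is (2,3) = 57 − 58 = -1.
Column 2 needs 57; the known cells sum to 28, so (3,2) = 29.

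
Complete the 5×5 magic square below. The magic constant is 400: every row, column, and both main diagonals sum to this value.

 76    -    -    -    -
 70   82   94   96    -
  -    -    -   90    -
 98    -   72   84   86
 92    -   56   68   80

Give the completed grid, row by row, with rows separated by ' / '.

76 88 100 62 74 / 70 82 94 96 58 / 64 66 78 90 102 / 98 60 72 84 86 / 92 104 56 68 80

The remaining cell in row 2 is (2,5) = 400 − 342 = 58.
Using row 4: 98 + 72 + 84 + 86 + ? → (4,2) = 400 − 340 = 60.
Using row 5: 92 + 56 + 68 + 80 + ? → (5,2) = 400 − 296 = 104.
Column 1 must total 400; the given cells sum to 336, so (3,1) = 64.
Column 4: 96 + 90 + 84 + 68 + ? = 400, so (1,4) = 62.
Main diagonal: 76 + 82 + 84 + 80 + ? = 400, so (3,3) = 78.
Anti-diagonal must total 400; the given cells sum to 326, so (1,5) = 74.
Column 3 needs 400; the known cells sum to 300, so (1,3) = 100.
Using column 5: 74 + 58 + 86 + 80 + ? → (3,5) = 400 − 298 = 102.
Row 1 must total 400; the given cells sum to 312, so (1,2) = 88.
Using row 3: 64 + 78 + 90 + 102 + ? → (3,2) = 400 − 334 = 66.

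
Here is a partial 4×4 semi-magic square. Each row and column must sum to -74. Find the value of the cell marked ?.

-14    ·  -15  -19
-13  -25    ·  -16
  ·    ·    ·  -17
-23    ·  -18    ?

Row 1: -14 + (-15) + (-19) + ? = -74, so (1,2) = -26.
Row 2: -13 + (-25) + (-16) + ? = -74, so (2,3) = -20.
Column 1 must total -74; the given cells sum to -50, so (3,1) = -24.
Column 3 must total -74; the given cells sum to -53, so (3,3) = -21.
Column 4 must total -74; the given cells sum to -52, so (4,4) = -22.

-22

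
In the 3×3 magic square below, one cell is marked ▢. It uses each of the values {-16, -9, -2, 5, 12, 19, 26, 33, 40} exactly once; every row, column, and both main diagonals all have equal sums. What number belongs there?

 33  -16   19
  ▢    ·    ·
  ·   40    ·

-2

The 9 entries sum to 108, so each line sums to 108/3 = 36.
The remaining cell in column 2 is (2,2) = 36 − 24 = 12.
Main diagonal must total 36; the given cells sum to 45, so (3,3) = -9.
Anti-diagonal must total 36; the given cells sum to 31, so (3,1) = 5.
Column 1 must total 36; the given cells sum to 38, so (2,1) = -2.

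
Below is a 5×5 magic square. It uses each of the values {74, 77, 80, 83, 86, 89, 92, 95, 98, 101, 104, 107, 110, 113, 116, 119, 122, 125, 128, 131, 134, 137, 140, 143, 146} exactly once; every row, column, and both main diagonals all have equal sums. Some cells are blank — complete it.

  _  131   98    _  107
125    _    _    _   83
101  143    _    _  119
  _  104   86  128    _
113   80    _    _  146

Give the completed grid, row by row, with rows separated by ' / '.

74 131 98 140 107 / 125 92 134 116 83 / 101 143 110 77 119 / 137 104 86 128 95 / 113 80 122 89 146

The 25 entries sum to 2750, so each line sums to 2750/5 = 550.
Column 2 needs 550; the known cells sum to 458, so (2,2) = 92.
Using column 5: 107 + 83 + 119 + 146 + ? → (4,5) = 550 − 455 = 95.
Row 4 must total 550; the given cells sum to 413, so (4,1) = 137.
Column 1: 125 + 101 + 137 + 113 + ? = 550, so (1,1) = 74.
The remaining cell in main diagonal is (3,3) = 550 − 440 = 110.
From anti-diagonal, 550 − (107 + 110 + 104 + 113) gives (2,4) = 116.
From row 1, 550 − (74 + 131 + 98 + 107) gives (1,4) = 140.
Row 2 needs 550; the known cells sum to 416, so (2,3) = 134.
Row 3 must total 550; the given cells sum to 473, so (3,4) = 77.
Column 3 must total 550; the given cells sum to 428, so (5,3) = 122.
Column 4: 140 + 116 + 77 + 128 + ? = 550, so (5,4) = 89.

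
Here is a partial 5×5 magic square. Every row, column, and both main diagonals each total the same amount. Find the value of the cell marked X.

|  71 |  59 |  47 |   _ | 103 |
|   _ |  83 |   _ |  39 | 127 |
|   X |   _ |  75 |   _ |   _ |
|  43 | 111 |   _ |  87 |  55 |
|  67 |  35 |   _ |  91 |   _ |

119

Anti-diagonal is complete and sums to 395; that is the magic constant.
Row 1 must total 395; the given cells sum to 280, so (1,4) = 115.
From row 4, 395 − (43 + 111 + 87 + 55) gives (4,3) = 99.
Column 2 needs 395; the known cells sum to 288, so (3,2) = 107.
Using column 4: 115 + 39 + 87 + 91 + ? → (3,4) = 395 − 332 = 63.
From main diagonal, 395 − (71 + 83 + 75 + 87) gives (5,5) = 79.
The remaining cell in row 5 is (5,3) = 395 − 272 = 123.
The remaining cell in column 3 is (2,3) = 395 − 344 = 51.
Using column 5: 103 + 127 + 55 + 79 + ? → (3,5) = 395 − 364 = 31.
Row 2 needs 395; the known cells sum to 300, so (2,1) = 95.
From row 3, 395 − (107 + 75 + 63 + 31) gives (3,1) = 119.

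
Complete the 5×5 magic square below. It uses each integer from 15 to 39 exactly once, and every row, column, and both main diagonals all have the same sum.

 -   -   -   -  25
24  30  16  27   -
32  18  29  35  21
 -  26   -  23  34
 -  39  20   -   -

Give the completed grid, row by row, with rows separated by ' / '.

36 22 33 19 25 / 24 30 16 27 38 / 32 18 29 35 21 / 15 26 37 23 34 / 28 39 20 31 17

The entries are 15 through 39, which sum to 675, so each line sums to 675/5 = 135.
The remaining cell in row 2 is (2,5) = 135 − 97 = 38.
Column 2 must total 135; the given cells sum to 113, so (1,2) = 22.
Column 5: 25 + 38 + 21 + 34 + ? = 135, so (5,5) = 17.
The remaining cell in main diagonal is (1,1) = 135 − 99 = 36.
Using anti-diagonal: 25 + 27 + 29 + 26 + ? → (5,1) = 135 − 107 = 28.
The remaining cell in row 5 is (5,4) = 135 − 104 = 31.
Column 1 must total 135; the given cells sum to 120, so (4,1) = 15.
From column 4, 135 − (27 + 35 + 23 + 31) gives (1,4) = 19.
Row 1 needs 135; the known cells sum to 102, so (1,3) = 33.
The remaining cell in row 4 is (4,3) = 135 − 98 = 37.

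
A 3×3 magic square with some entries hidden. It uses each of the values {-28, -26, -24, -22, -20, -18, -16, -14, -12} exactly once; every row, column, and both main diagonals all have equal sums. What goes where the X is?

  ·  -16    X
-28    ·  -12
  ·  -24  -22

-26

The 9 entries sum to -180, so each line sums to -180/3 = -60.
Row 2 needs -60; the known cells sum to -40, so (2,2) = -20.
Using row 3: -24 + (-22) + ? → (3,1) = -60 − (-46) = -14.
From column 1, -60 − (-28 + (-14)) gives (1,1) = -18.
Column 3 must total -60; the given cells sum to -34, so (1,3) = -26.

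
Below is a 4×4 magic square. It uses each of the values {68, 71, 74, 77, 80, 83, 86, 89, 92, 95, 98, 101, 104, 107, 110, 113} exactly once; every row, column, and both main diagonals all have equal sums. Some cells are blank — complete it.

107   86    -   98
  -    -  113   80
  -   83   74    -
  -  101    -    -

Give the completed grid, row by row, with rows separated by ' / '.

107 86 71 98 / 77 92 113 80 / 110 83 74 95 / 68 101 104 89

The 16 entries sum to 1448, so each line sums to 1448/4 = 362.
Row 1 needs 362; the known cells sum to 291, so (1,3) = 71.
Using column 2: 86 + 83 + 101 + ? → (2,2) = 362 − 270 = 92.
From column 3, 362 − (71 + 113 + 74) gives (4,3) = 104.
The remaining cell in main diagonal is (4,4) = 362 − 273 = 89.
From anti-diagonal, 362 − (98 + 113 + 83) gives (4,1) = 68.
Row 2 must total 362; the given cells sum to 285, so (2,1) = 77.
From column 1, 362 − (107 + 77 + 68) gives (3,1) = 110.
The remaining cell in column 4 is (3,4) = 362 − 267 = 95.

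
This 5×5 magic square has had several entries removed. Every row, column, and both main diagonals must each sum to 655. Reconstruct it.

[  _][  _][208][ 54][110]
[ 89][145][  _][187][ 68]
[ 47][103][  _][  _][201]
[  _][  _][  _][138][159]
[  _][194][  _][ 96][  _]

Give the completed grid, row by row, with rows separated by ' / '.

131 152 208 54 110 / 89 145 166 187 68 / 47 103 124 180 201 / 215 61 82 138 159 / 173 194 75 96 117

Row 2 must total 655; the given cells sum to 489, so (2,3) = 166.
Column 4 must total 655; the given cells sum to 475, so (3,4) = 180.
Using column 5: 110 + 68 + 201 + 159 + ? → (5,5) = 655 − 538 = 117.
Row 3: 47 + 103 + 180 + 201 + ? = 655, so (3,3) = 124.
Main diagonal: 145 + 124 + 138 + 117 + ? = 655, so (1,1) = 131.
Row 1: 131 + 208 + 54 + 110 + ? = 655, so (1,2) = 152.
The remaining cell in column 2 is (4,2) = 655 − 594 = 61.
Anti-diagonal must total 655; the given cells sum to 482, so (5,1) = 173.
From row 5, 655 − (173 + 194 + 96 + 117) gives (5,3) = 75.
The remaining cell in column 1 is (4,1) = 655 − 440 = 215.
Using column 3: 208 + 166 + 124 + 75 + ? → (4,3) = 655 − 573 = 82.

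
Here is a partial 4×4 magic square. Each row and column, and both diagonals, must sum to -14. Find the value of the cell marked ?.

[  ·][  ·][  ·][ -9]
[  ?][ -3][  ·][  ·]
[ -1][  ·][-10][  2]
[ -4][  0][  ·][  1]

Row 3 needs -14; the known cells sum to -9, so (3,2) = -5.
Using row 4: -4 + 0 + 1 + ? → (4,3) = -14 − (-3) = -11.
Column 2 must total -14; the given cells sum to -8, so (1,2) = -6.
Column 4 must total -14; the given cells sum to -6, so (2,4) = -8.
Using main diagonal: -3 + (-10) + 1 + ? → (1,1) = -14 − (-12) = -2.
The remaining cell in anti-diagonal is (2,3) = -14 − (-18) = 4.
The remaining cell in row 1 is (1,3) = -14 − (-17) = 3.
The remaining cell in row 2 is (2,1) = -14 − (-7) = -7.

-7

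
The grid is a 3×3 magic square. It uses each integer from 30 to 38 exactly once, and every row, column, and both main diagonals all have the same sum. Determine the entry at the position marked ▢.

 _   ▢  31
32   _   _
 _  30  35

38

The entries are 30 through 38, which sum to 306, so each line sums to 306/3 = 102.
From row 3, 102 − (30 + 35) gives (3,1) = 37.
Column 1 must total 102; the given cells sum to 69, so (1,1) = 33.
Column 3 needs 102; the known cells sum to 66, so (2,3) = 36.
The remaining cell in main diagonal is (2,2) = 102 − 68 = 34.
Row 1 must total 102; the given cells sum to 64, so (1,2) = 38.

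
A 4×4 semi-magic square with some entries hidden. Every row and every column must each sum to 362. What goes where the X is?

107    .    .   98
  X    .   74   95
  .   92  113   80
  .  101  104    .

110

Using row 3: 92 + 113 + 80 + ? → (3,1) = 362 − 285 = 77.
Column 3: 74 + 113 + 104 + ? = 362, so (1,3) = 71.
The remaining cell in column 4 is (4,4) = 362 − 273 = 89.
Row 1 must total 362; the given cells sum to 276, so (1,2) = 86.
From row 4, 362 − (101 + 104 + 89) gives (4,1) = 68.
Using column 1: 107 + 77 + 68 + ? → (2,1) = 362 − 252 = 110.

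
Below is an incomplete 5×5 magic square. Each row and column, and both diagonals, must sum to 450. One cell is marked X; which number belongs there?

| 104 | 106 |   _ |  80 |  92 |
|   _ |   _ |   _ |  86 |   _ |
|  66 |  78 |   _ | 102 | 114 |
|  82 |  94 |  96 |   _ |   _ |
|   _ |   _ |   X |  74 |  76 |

Row 1: 104 + 106 + 80 + 92 + ? = 450, so (1,3) = 68.
Row 3 must total 450; the given cells sum to 360, so (3,3) = 90.
From column 4, 450 − (80 + 86 + 102 + 74) gives (4,4) = 108.
Main diagonal needs 450; the known cells sum to 378, so (2,2) = 72.
From anti-diagonal, 450 − (92 + 86 + 90 + 94) gives (5,1) = 88.
Row 4 must total 450; the given cells sum to 380, so (4,5) = 70.
Column 1 must total 450; the given cells sum to 340, so (2,1) = 110.
Column 2 needs 450; the known cells sum to 350, so (5,2) = 100.
The remaining cell in column 5 is (2,5) = 450 − 352 = 98.
The remaining cell in row 2 is (2,3) = 450 − 366 = 84.
Row 5 must total 450; the given cells sum to 338, so (5,3) = 112.

112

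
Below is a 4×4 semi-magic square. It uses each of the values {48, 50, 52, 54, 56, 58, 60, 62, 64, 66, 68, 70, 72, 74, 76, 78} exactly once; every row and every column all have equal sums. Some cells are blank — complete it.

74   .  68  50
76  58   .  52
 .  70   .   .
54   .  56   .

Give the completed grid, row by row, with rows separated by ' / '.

74 60 68 50 / 76 58 66 52 / 48 70 62 72 / 54 64 56 78

The 16 entries sum to 1008, so each line sums to 1008/4 = 252.
Using row 1: 74 + 68 + 50 + ? → (1,2) = 252 − 192 = 60.
From row 2, 252 − (76 + 58 + 52) gives (2,3) = 66.
The remaining cell in column 1 is (3,1) = 252 − 204 = 48.
From column 2, 252 − (60 + 58 + 70) gives (4,2) = 64.
Column 3 needs 252; the known cells sum to 190, so (3,3) = 62.
Using row 3: 48 + 70 + 62 + ? → (3,4) = 252 − 180 = 72.
Using row 4: 54 + 64 + 56 + ? → (4,4) = 252 − 174 = 78.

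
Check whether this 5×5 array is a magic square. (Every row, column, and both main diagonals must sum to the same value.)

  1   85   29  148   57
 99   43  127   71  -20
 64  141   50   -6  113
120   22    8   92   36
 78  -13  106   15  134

Row 1: 1 + 85 + 29 + 148 + 57 = 320.
Row 2: 99 + 43 + 127 + 71 + (-20) = 320.
Row 3: 64 + 141 + 50 + (-6) + 113 = 362.
Row 4: 120 + 22 + 8 + 92 + 36 = 278.
Row 5: 78 + (-13) + 106 + 15 + 134 = 320.
Column 1: 1 + 99 + 64 + 120 + 78 = 362.
Column 2: 85 + 43 + 141 + 22 + (-13) = 278.
Column 3: 29 + 127 + 50 + 8 + 106 = 320.
Column 4: 148 + 71 + (-6) + 92 + 15 = 320.
Column 5: 57 + (-20) + 113 + 36 + 134 = 320.
Main diagonal: 1 + 43 + 50 + 92 + 134 = 320.
Anti-diagonal: 57 + 71 + 50 + 22 + 78 = 278.

No — anti-diagonal sums to 278 but column 3 sums to 320.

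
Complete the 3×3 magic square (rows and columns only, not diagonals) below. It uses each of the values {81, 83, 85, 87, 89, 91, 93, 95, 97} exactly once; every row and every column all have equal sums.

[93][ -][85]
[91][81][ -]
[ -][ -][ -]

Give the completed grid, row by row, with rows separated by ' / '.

93 89 85 / 91 81 95 / 83 97 87

The 9 entries sum to 801, so each line sums to 801/3 = 267.
Row 1 needs 267; the known cells sum to 178, so (1,2) = 89.
Using row 2: 91 + 81 + ? → (2,3) = 267 − 172 = 95.
Using column 1: 93 + 91 + ? → (3,1) = 267 − 184 = 83.
The remaining cell in column 2 is (3,2) = 267 − 170 = 97.
Using column 3: 85 + 95 + ? → (3,3) = 267 − 180 = 87.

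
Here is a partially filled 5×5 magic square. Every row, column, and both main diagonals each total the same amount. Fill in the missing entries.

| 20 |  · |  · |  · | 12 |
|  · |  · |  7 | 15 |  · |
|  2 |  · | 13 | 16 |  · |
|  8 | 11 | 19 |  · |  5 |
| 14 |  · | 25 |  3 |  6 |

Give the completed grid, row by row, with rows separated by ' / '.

20 23 1 9 12 / 21 4 7 15 18 / 2 10 13 16 24 / 8 11 19 22 5 / 14 17 25 3 6

Anti-diagonal is already complete: 12 + 15 + 13 + 11 + 14 = 65, so that is the magic constant.
The remaining cell in row 4 is (4,4) = 65 − 43 = 22.
Using row 5: 14 + 25 + 3 + 6 + ? → (5,2) = 65 − 48 = 17.
The remaining cell in column 1 is (2,1) = 65 − 44 = 21.
Column 3: 7 + 13 + 19 + 25 + ? = 65, so (1,3) = 1.
Column 4 must total 65; the given cells sum to 56, so (1,4) = 9.
From main diagonal, 65 − (20 + 13 + 22 + 6) gives (2,2) = 4.
From row 1, 65 − (20 + 1 + 9 + 12) gives (1,2) = 23.
From row 2, 65 − (21 + 4 + 7 + 15) gives (2,5) = 18.
Column 2 needs 65; the known cells sum to 55, so (3,2) = 10.
Column 5 needs 65; the known cells sum to 41, so (3,5) = 24.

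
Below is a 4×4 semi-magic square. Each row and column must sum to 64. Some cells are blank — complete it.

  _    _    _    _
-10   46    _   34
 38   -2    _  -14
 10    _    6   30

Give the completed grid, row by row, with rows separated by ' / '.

26 2 22 14 / -10 46 -6 34 / 38 -2 42 -14 / 10 18 6 30

Row 2 needs 64; the known cells sum to 70, so (2,3) = -6.
Using row 3: 38 + (-2) + (-14) + ? → (3,3) = 64 − 22 = 42.
Using row 4: 10 + 6 + 30 + ? → (4,2) = 64 − 46 = 18.
The remaining cell in column 1 is (1,1) = 64 − 38 = 26.
Column 2: 46 + (-2) + 18 + ? = 64, so (1,2) = 2.
Column 3: -6 + 42 + 6 + ? = 64, so (1,3) = 22.
Column 4 needs 64; the known cells sum to 50, so (1,4) = 14.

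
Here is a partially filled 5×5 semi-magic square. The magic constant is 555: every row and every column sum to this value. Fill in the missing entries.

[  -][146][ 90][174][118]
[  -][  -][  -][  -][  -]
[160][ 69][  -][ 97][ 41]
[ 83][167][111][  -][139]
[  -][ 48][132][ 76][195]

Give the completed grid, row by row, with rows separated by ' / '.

27 146 90 174 118 / 181 125 34 153 62 / 160 69 188 97 41 / 83 167 111 55 139 / 104 48 132 76 195

Row 1 needs 555; the known cells sum to 528, so (1,1) = 27.
Row 3 needs 555; the known cells sum to 367, so (3,3) = 188.
Using row 4: 83 + 167 + 111 + 139 + ? → (4,4) = 555 − 500 = 55.
The remaining cell in row 5 is (5,1) = 555 − 451 = 104.
The remaining cell in column 1 is (2,1) = 555 − 374 = 181.
Column 2 needs 555; the known cells sum to 430, so (2,2) = 125.
Column 3 needs 555; the known cells sum to 521, so (2,3) = 34.
The remaining cell in column 4 is (2,4) = 555 − 402 = 153.
Column 5: 118 + 41 + 139 + 195 + ? = 555, so (2,5) = 62.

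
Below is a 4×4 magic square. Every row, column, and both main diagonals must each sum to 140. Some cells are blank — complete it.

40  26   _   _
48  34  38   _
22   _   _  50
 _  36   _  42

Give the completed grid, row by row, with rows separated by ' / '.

The remaining cell in row 2 is (2,4) = 140 − 120 = 20.
Column 1 needs 140; the known cells sum to 110, so (4,1) = 30.
Column 2: 26 + 34 + 36 + ? = 140, so (3,2) = 44.
Column 4 needs 140; the known cells sum to 112, so (1,4) = 28.
Main diagonal needs 140; the known cells sum to 116, so (3,3) = 24.
Row 1 must total 140; the given cells sum to 94, so (1,3) = 46.
The remaining cell in row 4 is (4,3) = 140 − 108 = 32.

40 26 46 28 / 48 34 38 20 / 22 44 24 50 / 30 36 32 42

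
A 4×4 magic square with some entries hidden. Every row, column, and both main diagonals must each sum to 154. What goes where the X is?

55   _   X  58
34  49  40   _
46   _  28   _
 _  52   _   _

From row 2, 154 − (34 + 49 + 40) gives (2,4) = 31.
From column 1, 154 − (55 + 34 + 46) gives (4,1) = 19.
Main diagonal: 55 + 49 + 28 + ? = 154, so (4,4) = 22.
Anti-diagonal needs 154; the known cells sum to 117, so (3,2) = 37.
From row 3, 154 − (46 + 37 + 28) gives (3,4) = 43.
Row 4 must total 154; the given cells sum to 93, so (4,3) = 61.
Using column 2: 49 + 37 + 52 + ? → (1,2) = 154 − 138 = 16.
The remaining cell in column 3 is (1,3) = 154 − 129 = 25.

25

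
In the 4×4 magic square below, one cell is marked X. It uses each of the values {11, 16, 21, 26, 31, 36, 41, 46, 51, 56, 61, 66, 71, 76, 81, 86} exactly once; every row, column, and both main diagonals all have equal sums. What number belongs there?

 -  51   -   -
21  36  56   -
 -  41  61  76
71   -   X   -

46

The 16 entries sum to 776, so each line sums to 776/4 = 194.
From row 2, 194 − (21 + 36 + 56) gives (2,4) = 81.
Using row 3: 41 + 61 + 76 + ? → (3,1) = 194 − 178 = 16.
Column 1: 21 + 16 + 71 + ? = 194, so (1,1) = 86.
The remaining cell in column 2 is (4,2) = 194 − 128 = 66.
Main diagonal: 86 + 36 + 61 + ? = 194, so (4,4) = 11.
Using anti-diagonal: 56 + 41 + 71 + ? → (1,4) = 194 − 168 = 26.
From row 1, 194 − (86 + 51 + 26) gives (1,3) = 31.
Using row 4: 71 + 66 + 11 + ? → (4,3) = 194 − 148 = 46.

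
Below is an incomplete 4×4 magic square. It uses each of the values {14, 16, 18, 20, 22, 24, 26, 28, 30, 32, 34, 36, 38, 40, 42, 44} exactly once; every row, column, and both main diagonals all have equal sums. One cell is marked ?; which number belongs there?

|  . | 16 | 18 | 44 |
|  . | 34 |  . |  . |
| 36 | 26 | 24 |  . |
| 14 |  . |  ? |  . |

42

The 16 entries sum to 464, so each line sums to 464/4 = 116.
From row 1, 116 − (16 + 18 + 44) gives (1,1) = 38.
Using row 3: 36 + 26 + 24 + ? → (3,4) = 116 − 86 = 30.
Column 1 must total 116; the given cells sum to 88, so (2,1) = 28.
Column 2: 16 + 34 + 26 + ? = 116, so (4,2) = 40.
The remaining cell in main diagonal is (4,4) = 116 − 96 = 20.
From anti-diagonal, 116 − (44 + 26 + 14) gives (2,3) = 32.
From row 2, 116 − (28 + 34 + 32) gives (2,4) = 22.
Row 4: 14 + 40 + 20 + ? = 116, so (4,3) = 42.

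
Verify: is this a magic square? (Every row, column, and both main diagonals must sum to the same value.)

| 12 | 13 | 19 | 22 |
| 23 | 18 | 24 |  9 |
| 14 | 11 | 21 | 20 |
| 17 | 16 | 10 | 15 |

Row 1: 12 + 13 + 19 + 22 = 66.
Row 2: 23 + 18 + 24 + 9 = 74.
Row 3: 14 + 11 + 21 + 20 = 66.
Row 4: 17 + 16 + 10 + 15 = 58.
Column 1: 12 + 23 + 14 + 17 = 66.
Column 2: 13 + 18 + 11 + 16 = 58.
Column 3: 19 + 24 + 21 + 10 = 74.
Column 4: 22 + 9 + 20 + 15 = 66.
Main diagonal: 12 + 18 + 21 + 15 = 66.
Anti-diagonal: 22 + 24 + 11 + 17 = 74.

No — column 4 sums to 66 but column 2 sums to 58.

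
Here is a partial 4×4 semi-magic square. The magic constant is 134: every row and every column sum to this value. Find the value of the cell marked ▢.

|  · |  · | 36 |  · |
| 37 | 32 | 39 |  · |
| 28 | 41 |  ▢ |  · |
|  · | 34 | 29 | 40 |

30

The remaining cell in row 2 is (2,4) = 134 − 108 = 26.
Row 4 must total 134; the given cells sum to 103, so (4,1) = 31.
Column 1 must total 134; the given cells sum to 96, so (1,1) = 38.
Column 2 must total 134; the given cells sum to 107, so (1,2) = 27.
The remaining cell in column 3 is (3,3) = 134 − 104 = 30.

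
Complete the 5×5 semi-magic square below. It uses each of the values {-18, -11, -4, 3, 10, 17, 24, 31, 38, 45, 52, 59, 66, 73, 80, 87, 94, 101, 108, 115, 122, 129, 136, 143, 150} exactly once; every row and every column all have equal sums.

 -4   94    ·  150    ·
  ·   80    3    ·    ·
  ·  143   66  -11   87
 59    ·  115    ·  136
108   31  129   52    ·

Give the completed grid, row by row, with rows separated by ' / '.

The 25 entries sum to 1650, so each line sums to 1650/5 = 330.
Using row 3: 143 + 66 + (-11) + 87 + ? → (3,1) = 330 − 285 = 45.
The remaining cell in row 5 is (5,5) = 330 − 320 = 10.
Column 1 must total 330; the given cells sum to 208, so (2,1) = 122.
Column 2 needs 330; the known cells sum to 348, so (4,2) = -18.
Using column 3: 3 + 66 + 115 + 129 + ? → (1,3) = 330 − 313 = 17.
Row 1: -4 + 94 + 17 + 150 + ? = 330, so (1,5) = 73.
The remaining cell in row 4 is (4,4) = 330 − 292 = 38.
Column 4 must total 330; the given cells sum to 229, so (2,4) = 101.
From column 5, 330 − (73 + 87 + 136 + 10) gives (2,5) = 24.

-4 94 17 150 73 / 122 80 3 101 24 / 45 143 66 -11 87 / 59 -18 115 38 136 / 108 31 129 52 10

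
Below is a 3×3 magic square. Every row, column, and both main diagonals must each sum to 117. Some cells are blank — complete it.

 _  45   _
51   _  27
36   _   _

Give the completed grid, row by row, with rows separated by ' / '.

30 45 42 / 51 39 27 / 36 33 48

Row 2 needs 117; the known cells sum to 78, so (2,2) = 39.
From column 1, 117 − (51 + 36) gives (1,1) = 30.
The remaining cell in column 2 is (3,2) = 117 − 84 = 33.
The remaining cell in main diagonal is (3,3) = 117 − 69 = 48.
The remaining cell in anti-diagonal is (1,3) = 117 − 75 = 42.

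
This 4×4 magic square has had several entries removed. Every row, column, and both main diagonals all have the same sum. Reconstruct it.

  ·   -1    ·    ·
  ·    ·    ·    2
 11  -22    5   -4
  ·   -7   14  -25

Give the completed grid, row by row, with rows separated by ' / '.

Row 3 is already complete: 11 + -22 + 5 + -4 = -10, so that is the magic constant.
Using row 4: -7 + 14 + (-25) + ? → (4,1) = -10 − (-18) = 8.
Column 2 must total -10; the given cells sum to -30, so (2,2) = 20.
The remaining cell in column 4 is (1,4) = -10 − (-27) = 17.
Main diagonal: 20 + 5 + (-25) + ? = -10, so (1,1) = -10.
Using anti-diagonal: 17 + (-22) + 8 + ? → (2,3) = -10 − 3 = -13.
Row 1 must total -10; the given cells sum to 6, so (1,3) = -16.
Row 2 must total -10; the given cells sum to 9, so (2,1) = -19.

-10 -1 -16 17 / -19 20 -13 2 / 11 -22 5 -4 / 8 -7 14 -25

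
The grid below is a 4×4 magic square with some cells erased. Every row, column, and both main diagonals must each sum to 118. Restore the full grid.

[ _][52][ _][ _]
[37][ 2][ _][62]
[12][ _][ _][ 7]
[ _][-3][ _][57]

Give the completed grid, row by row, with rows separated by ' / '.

Using row 2: 37 + 2 + 62 + ? → (2,3) = 118 − 101 = 17.
Column 2: 52 + 2 + (-3) + ? = 118, so (3,2) = 67.
Using column 4: 62 + 7 + 57 + ? → (1,4) = 118 − 126 = -8.
The remaining cell in anti-diagonal is (4,1) = 118 − 76 = 42.
The remaining cell in row 3 is (3,3) = 118 − 86 = 32.
Row 4 must total 118; the given cells sum to 96, so (4,3) = 22.
Using column 1: 37 + 12 + 42 + ? → (1,1) = 118 − 91 = 27.
Column 3: 17 + 32 + 22 + ? = 118, so (1,3) = 47.

27 52 47 -8 / 37 2 17 62 / 12 67 32 7 / 42 -3 22 57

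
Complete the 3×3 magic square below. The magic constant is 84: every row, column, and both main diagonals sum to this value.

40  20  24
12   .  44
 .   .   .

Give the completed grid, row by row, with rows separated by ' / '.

40 20 24 / 12 28 44 / 32 36 16

The remaining cell in row 2 is (2,2) = 84 − 56 = 28.
From column 1, 84 − (40 + 12) gives (3,1) = 32.
Column 2 must total 84; the given cells sum to 48, so (3,2) = 36.
Column 3 needs 84; the known cells sum to 68, so (3,3) = 16.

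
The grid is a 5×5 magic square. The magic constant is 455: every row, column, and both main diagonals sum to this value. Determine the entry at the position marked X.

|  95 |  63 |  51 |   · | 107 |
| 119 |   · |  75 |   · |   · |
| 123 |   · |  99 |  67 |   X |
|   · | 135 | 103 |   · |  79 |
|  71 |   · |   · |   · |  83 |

Row 1 needs 455; the known cells sum to 316, so (1,4) = 139.
The remaining cell in column 1 is (4,1) = 455 − 408 = 47.
From column 3, 455 − (51 + 75 + 99 + 103) gives (5,3) = 127.
The remaining cell in anti-diagonal is (2,4) = 455 − 412 = 43.
Row 4 needs 455; the known cells sum to 364, so (4,4) = 91.
Column 4: 139 + 43 + 67 + 91 + ? = 455, so (5,4) = 115.
From main diagonal, 455 − (95 + 99 + 91 + 83) gives (2,2) = 87.
Using row 2: 119 + 87 + 75 + 43 + ? → (2,5) = 455 − 324 = 131.
From row 5, 455 − (71 + 127 + 115 + 83) gives (5,2) = 59.
Using column 2: 63 + 87 + 135 + 59 + ? → (3,2) = 455 − 344 = 111.
Using column 5: 107 + 131 + 79 + 83 + ? → (3,5) = 455 − 400 = 55.

55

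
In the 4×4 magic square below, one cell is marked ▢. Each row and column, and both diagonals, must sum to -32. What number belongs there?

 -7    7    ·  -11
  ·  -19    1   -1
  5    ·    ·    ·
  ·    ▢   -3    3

-15

The remaining cell in row 1 is (1,3) = -32 − (-11) = -21.
The remaining cell in row 2 is (2,1) = -32 − (-19) = -13.
The remaining cell in column 1 is (4,1) = -32 − (-15) = -17.
Column 3 needs -32; the known cells sum to -23, so (3,3) = -9.
Column 4: -11 + (-1) + 3 + ? = -32, so (3,4) = -23.
The remaining cell in anti-diagonal is (3,2) = -32 − (-27) = -5.
From row 4, -32 − (-17 + (-3) + 3) gives (4,2) = -15.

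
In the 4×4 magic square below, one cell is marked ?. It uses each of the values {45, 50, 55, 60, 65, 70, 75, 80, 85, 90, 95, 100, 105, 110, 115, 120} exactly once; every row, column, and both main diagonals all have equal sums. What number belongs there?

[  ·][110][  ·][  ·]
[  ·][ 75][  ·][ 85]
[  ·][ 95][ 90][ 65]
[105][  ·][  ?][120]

The 16 entries sum to 1320, so each line sums to 1320/4 = 330.
Row 3 needs 330; the known cells sum to 250, so (3,1) = 80.
The remaining cell in column 2 is (4,2) = 330 − 280 = 50.
Using column 4: 85 + 65 + 120 + ? → (1,4) = 330 − 270 = 60.
Main diagonal: 75 + 90 + 120 + ? = 330, so (1,1) = 45.
Using anti-diagonal: 60 + 95 + 105 + ? → (2,3) = 330 − 260 = 70.
Row 1 needs 330; the known cells sum to 215, so (1,3) = 115.
Using row 2: 75 + 70 + 85 + ? → (2,1) = 330 − 230 = 100.
Row 4 needs 330; the known cells sum to 275, so (4,3) = 55.

55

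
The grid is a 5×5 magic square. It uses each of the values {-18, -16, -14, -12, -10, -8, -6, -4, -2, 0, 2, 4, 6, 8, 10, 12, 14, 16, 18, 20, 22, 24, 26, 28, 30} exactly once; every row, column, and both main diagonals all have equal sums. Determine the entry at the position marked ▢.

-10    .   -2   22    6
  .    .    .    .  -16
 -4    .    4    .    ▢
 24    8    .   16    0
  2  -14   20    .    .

The 25 entries sum to 150, so each line sums to 150/5 = 30.
Row 1: -10 + (-2) + 22 + 6 + ? = 30, so (1,2) = 14.
Row 4: 24 + 8 + 16 + 0 + ? = 30, so (4,3) = -18.
Column 1 must total 30; the given cells sum to 12, so (2,1) = 18.
Column 3 must total 30; the given cells sum to 4, so (2,3) = 26.
From anti-diagonal, 30 − (6 + 4 + 8 + 2) gives (2,4) = 10.
Using row 2: 18 + 26 + 10 + (-16) + ? → (2,2) = 30 − 38 = -8.
Using column 2: 14 + (-8) + 8 + (-14) + ? → (3,2) = 30 − 0 = 30.
From main diagonal, 30 − (-10 + (-8) + 4 + 16) gives (5,5) = 28.
Row 5: 2 + (-14) + 20 + 28 + ? = 30, so (5,4) = -6.
Using column 4: 22 + 10 + 16 + (-6) + ? → (3,4) = 30 − 42 = -12.
The remaining cell in column 5 is (3,5) = 30 − 18 = 12.

12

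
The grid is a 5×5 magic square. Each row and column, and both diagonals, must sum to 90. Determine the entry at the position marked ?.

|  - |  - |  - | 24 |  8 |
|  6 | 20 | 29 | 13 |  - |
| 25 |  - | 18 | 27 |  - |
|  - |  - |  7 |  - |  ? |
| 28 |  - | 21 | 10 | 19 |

30

Row 2 needs 90; the known cells sum to 68, so (2,5) = 22.
Row 5 needs 90; the known cells sum to 78, so (5,2) = 12.
From column 3, 90 − (29 + 18 + 7 + 21) gives (1,3) = 15.
Column 4: 24 + 13 + 27 + 10 + ? = 90, so (4,4) = 16.
The remaining cell in main diagonal is (1,1) = 90 − 73 = 17.
Anti-diagonal must total 90; the given cells sum to 67, so (4,2) = 23.
Row 1 needs 90; the known cells sum to 64, so (1,2) = 26.
Column 1 needs 90; the known cells sum to 76, so (4,1) = 14.
Column 2 must total 90; the given cells sum to 81, so (3,2) = 9.
Row 3: 25 + 9 + 18 + 27 + ? = 90, so (3,5) = 11.
Row 4: 14 + 23 + 7 + 16 + ? = 90, so (4,5) = 30.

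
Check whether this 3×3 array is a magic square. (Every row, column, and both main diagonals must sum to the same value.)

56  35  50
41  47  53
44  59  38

Yes

Row 1: 56 + 35 + 50 = 141.
Row 2: 41 + 47 + 53 = 141.
Row 3: 44 + 59 + 38 = 141.
Column 1: 56 + 41 + 44 = 141.
Column 2: 35 + 47 + 59 = 141.
Column 3: 50 + 53 + 38 = 141.
Main diagonal: 56 + 47 + 38 = 141.
Anti-diagonal: 50 + 47 + 44 = 141.
All lines sum to 141.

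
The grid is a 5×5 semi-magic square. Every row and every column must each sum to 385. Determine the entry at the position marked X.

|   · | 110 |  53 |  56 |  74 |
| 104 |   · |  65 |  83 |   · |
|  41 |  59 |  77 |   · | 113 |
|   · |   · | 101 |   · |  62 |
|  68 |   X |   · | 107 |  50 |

Row 1 must total 385; the given cells sum to 293, so (1,1) = 92.
Row 3 needs 385; the known cells sum to 290, so (3,4) = 95.
Using column 1: 92 + 104 + 41 + 68 + ? → (4,1) = 385 − 305 = 80.
Column 3 needs 385; the known cells sum to 296, so (5,3) = 89.
Column 4 needs 385; the known cells sum to 341, so (4,4) = 44.
The remaining cell in column 5 is (2,5) = 385 − 299 = 86.
The remaining cell in row 2 is (2,2) = 385 − 338 = 47.
Row 4: 80 + 101 + 44 + 62 + ? = 385, so (4,2) = 98.
Row 5 needs 385; the known cells sum to 314, so (5,2) = 71.

71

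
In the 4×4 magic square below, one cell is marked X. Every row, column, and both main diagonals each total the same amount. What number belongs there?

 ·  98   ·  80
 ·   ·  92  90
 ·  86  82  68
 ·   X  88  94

76

Column 4 is complete and sums to 332; that is the magic constant.
Using row 3: 86 + 82 + 68 + ? → (3,1) = 332 − 236 = 96.
From column 3, 332 − (92 + 82 + 88) gives (1,3) = 70.
Anti-diagonal: 80 + 92 + 86 + ? = 332, so (4,1) = 74.
From row 1, 332 − (98 + 70 + 80) gives (1,1) = 84.
The remaining cell in row 4 is (4,2) = 332 − 256 = 76.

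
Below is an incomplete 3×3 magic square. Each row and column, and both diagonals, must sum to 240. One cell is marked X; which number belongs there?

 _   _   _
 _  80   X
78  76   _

Row 3 needs 240; the known cells sum to 154, so (3,3) = 86.
Column 2: 80 + 76 + ? = 240, so (1,2) = 84.
From main diagonal, 240 − (80 + 86) gives (1,1) = 74.
Anti-diagonal must total 240; the given cells sum to 158, so (1,3) = 82.
From column 1, 240 − (74 + 78) gives (2,1) = 88.
Using column 3: 82 + 86 + ? → (2,3) = 240 − 168 = 72.

72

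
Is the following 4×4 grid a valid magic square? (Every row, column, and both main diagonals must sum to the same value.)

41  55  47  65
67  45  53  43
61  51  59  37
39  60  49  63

Row 1: 41 + 55 + 47 + 65 = 208.
Row 2: 67 + 45 + 53 + 43 = 208.
Row 3: 61 + 51 + 59 + 37 = 208.
Row 4: 39 + 60 + 49 + 63 = 211.
Column 1: 41 + 67 + 61 + 39 = 208.
Column 2: 55 + 45 + 51 + 60 = 211.
Column 3: 47 + 53 + 59 + 49 = 208.
Column 4: 65 + 43 + 37 + 63 = 208.
Main diagonal: 41 + 45 + 59 + 63 = 208.
Anti-diagonal: 65 + 53 + 51 + 39 = 208.

No — row 4 sums to 211 but row 2 sums to 208.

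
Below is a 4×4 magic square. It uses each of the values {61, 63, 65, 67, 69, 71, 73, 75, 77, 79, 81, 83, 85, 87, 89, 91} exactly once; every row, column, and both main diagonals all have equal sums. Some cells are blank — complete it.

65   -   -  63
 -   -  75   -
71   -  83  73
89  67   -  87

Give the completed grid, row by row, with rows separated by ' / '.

The 16 entries sum to 1216, so each line sums to 1216/4 = 304.
Row 3: 71 + 83 + 73 + ? = 304, so (3,2) = 77.
Row 4: 89 + 67 + 87 + ? = 304, so (4,3) = 61.
From column 1, 304 − (65 + 71 + 89) gives (2,1) = 79.
Column 3: 75 + 83 + 61 + ? = 304, so (1,3) = 85.
Using column 4: 63 + 73 + 87 + ? → (2,4) = 304 − 223 = 81.
Main diagonal: 65 + 83 + 87 + ? = 304, so (2,2) = 69.
From row 1, 304 − (65 + 85 + 63) gives (1,2) = 91.

65 91 85 63 / 79 69 75 81 / 71 77 83 73 / 89 67 61 87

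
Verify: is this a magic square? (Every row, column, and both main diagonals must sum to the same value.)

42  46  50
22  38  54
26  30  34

No — main diagonal sums to 114 but row 3 sums to 90.

Row 1: 42 + 46 + 50 = 138.
Row 2: 22 + 38 + 54 = 114.
Row 3: 26 + 30 + 34 = 90.
Column 1: 42 + 22 + 26 = 90.
Column 2: 46 + 38 + 30 = 114.
Column 3: 50 + 54 + 34 = 138.
Main diagonal: 42 + 38 + 34 = 114.
Anti-diagonal: 50 + 38 + 26 = 114.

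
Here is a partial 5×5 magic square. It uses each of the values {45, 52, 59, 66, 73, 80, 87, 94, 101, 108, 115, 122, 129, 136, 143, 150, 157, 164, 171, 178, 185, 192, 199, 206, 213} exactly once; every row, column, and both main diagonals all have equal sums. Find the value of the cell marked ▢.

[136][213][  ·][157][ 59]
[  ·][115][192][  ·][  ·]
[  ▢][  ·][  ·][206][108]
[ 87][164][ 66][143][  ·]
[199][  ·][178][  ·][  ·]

150

The 25 entries sum to 3225, so each line sums to 3225/5 = 645.
Row 1 must total 645; the given cells sum to 565, so (1,3) = 80.
From row 4, 645 − (87 + 164 + 66 + 143) gives (4,5) = 185.
Column 3 needs 645; the known cells sum to 516, so (3,3) = 129.
Using main diagonal: 136 + 115 + 129 + 143 + ? → (5,5) = 645 − 523 = 122.
Anti-diagonal: 59 + 129 + 164 + 199 + ? = 645, so (2,4) = 94.
From column 4, 645 − (157 + 94 + 206 + 143) gives (5,4) = 45.
From column 5, 645 − (59 + 108 + 185 + 122) gives (2,5) = 171.
Row 2 needs 645; the known cells sum to 572, so (2,1) = 73.
Row 5: 199 + 178 + 45 + 122 + ? = 645, so (5,2) = 101.
From column 1, 645 − (136 + 73 + 87 + 199) gives (3,1) = 150.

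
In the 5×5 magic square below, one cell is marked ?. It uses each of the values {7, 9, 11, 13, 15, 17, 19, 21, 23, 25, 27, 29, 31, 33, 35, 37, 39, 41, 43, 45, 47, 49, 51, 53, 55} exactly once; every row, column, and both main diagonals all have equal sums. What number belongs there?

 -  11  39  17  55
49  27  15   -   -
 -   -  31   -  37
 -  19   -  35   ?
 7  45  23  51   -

The 25 entries sum to 775, so each line sums to 775/5 = 155.
Row 1 must total 155; the given cells sum to 122, so (1,1) = 33.
Row 5 needs 155; the known cells sum to 126, so (5,5) = 29.
From column 2, 155 − (11 + 27 + 19 + 45) gives (3,2) = 53.
Column 3 needs 155; the known cells sum to 108, so (4,3) = 47.
Using anti-diagonal: 55 + 31 + 19 + 7 + ? → (2,4) = 155 − 112 = 43.
Row 2 needs 155; the known cells sum to 134, so (2,5) = 21.
Column 4 must total 155; the given cells sum to 146, so (3,4) = 9.
Column 5 needs 155; the known cells sum to 142, so (4,5) = 13.

13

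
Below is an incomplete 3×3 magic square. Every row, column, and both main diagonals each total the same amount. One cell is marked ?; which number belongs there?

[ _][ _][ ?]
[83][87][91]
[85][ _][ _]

89

Row 2 is complete and sums to 261; that is the magic constant.
Using column 1: 83 + 85 + ? → (1,1) = 261 − 168 = 93.
Using main diagonal: 93 + 87 + ? → (3,3) = 261 − 180 = 81.
Anti-diagonal: 87 + 85 + ? = 261, so (1,3) = 89.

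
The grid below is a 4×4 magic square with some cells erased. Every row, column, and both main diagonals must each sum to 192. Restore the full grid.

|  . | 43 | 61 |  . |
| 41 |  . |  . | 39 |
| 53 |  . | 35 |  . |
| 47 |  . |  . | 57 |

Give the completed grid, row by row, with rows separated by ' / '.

51 43 61 37 / 41 49 63 39 / 53 45 35 59 / 47 55 33 57

From column 1, 192 − (41 + 53 + 47) gives (1,1) = 51.
From main diagonal, 192 − (51 + 35 + 57) gives (2,2) = 49.
Using row 1: 51 + 43 + 61 + ? → (1,4) = 192 − 155 = 37.
From row 2, 192 − (41 + 49 + 39) gives (2,3) = 63.
From column 3, 192 − (61 + 63 + 35) gives (4,3) = 33.
Column 4 must total 192; the given cells sum to 133, so (3,4) = 59.
Anti-diagonal: 37 + 63 + 47 + ? = 192, so (3,2) = 45.
Row 4: 47 + 33 + 57 + ? = 192, so (4,2) = 55.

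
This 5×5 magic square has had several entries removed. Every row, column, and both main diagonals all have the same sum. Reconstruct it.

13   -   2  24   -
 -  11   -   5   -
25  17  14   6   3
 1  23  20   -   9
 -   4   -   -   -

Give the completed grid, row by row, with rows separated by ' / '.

Row 3 is already complete: 25 + 17 + 14 + 6 + 3 = 65, so that is the magic constant.
Using row 4: 1 + 23 + 20 + 9 + ? → (4,4) = 65 − 53 = 12.
Column 2 needs 65; the known cells sum to 55, so (1,2) = 10.
From column 4, 65 − (24 + 5 + 6 + 12) gives (5,4) = 18.
Main diagonal: 13 + 11 + 14 + 12 + ? = 65, so (5,5) = 15.
The remaining cell in row 1 is (1,5) = 65 − 49 = 16.
Using column 5: 16 + 3 + 9 + 15 + ? → (2,5) = 65 − 43 = 22.
Anti-diagonal: 16 + 5 + 14 + 23 + ? = 65, so (5,1) = 7.
Row 5 needs 65; the known cells sum to 44, so (5,3) = 21.
The remaining cell in column 1 is (2,1) = 65 − 46 = 19.
The remaining cell in column 3 is (2,3) = 65 − 57 = 8.

13 10 2 24 16 / 19 11 8 5 22 / 25 17 14 6 3 / 1 23 20 12 9 / 7 4 21 18 15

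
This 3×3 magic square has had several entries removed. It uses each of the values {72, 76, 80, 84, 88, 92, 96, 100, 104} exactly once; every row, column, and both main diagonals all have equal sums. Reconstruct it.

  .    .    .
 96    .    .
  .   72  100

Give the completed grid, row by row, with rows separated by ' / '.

The 9 entries sum to 792, so each line sums to 792/3 = 264.
Row 3 must total 264; the given cells sum to 172, so (3,1) = 92.
The remaining cell in column 1 is (1,1) = 264 − 188 = 76.
Main diagonal must total 264; the given cells sum to 176, so (2,2) = 88.
Anti-diagonal needs 264; the known cells sum to 180, so (1,3) = 84.
Row 1: 76 + 84 + ? = 264, so (1,2) = 104.
Row 2 must total 264; the given cells sum to 184, so (2,3) = 80.

76 104 84 / 96 88 80 / 92 72 100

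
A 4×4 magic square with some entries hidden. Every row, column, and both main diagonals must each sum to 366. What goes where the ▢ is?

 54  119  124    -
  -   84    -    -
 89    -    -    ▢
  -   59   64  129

Row 1 must total 366; the given cells sum to 297, so (1,4) = 69.
Using row 4: 59 + 64 + 129 + ? → (4,1) = 366 − 252 = 114.
Column 1 must total 366; the given cells sum to 257, so (2,1) = 109.
From column 2, 366 − (119 + 84 + 59) gives (3,2) = 104.
Main diagonal needs 366; the known cells sum to 267, so (3,3) = 99.
The remaining cell in anti-diagonal is (2,3) = 366 − 287 = 79.
From row 2, 366 − (109 + 84 + 79) gives (2,4) = 94.
The remaining cell in row 3 is (3,4) = 366 − 292 = 74.

74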